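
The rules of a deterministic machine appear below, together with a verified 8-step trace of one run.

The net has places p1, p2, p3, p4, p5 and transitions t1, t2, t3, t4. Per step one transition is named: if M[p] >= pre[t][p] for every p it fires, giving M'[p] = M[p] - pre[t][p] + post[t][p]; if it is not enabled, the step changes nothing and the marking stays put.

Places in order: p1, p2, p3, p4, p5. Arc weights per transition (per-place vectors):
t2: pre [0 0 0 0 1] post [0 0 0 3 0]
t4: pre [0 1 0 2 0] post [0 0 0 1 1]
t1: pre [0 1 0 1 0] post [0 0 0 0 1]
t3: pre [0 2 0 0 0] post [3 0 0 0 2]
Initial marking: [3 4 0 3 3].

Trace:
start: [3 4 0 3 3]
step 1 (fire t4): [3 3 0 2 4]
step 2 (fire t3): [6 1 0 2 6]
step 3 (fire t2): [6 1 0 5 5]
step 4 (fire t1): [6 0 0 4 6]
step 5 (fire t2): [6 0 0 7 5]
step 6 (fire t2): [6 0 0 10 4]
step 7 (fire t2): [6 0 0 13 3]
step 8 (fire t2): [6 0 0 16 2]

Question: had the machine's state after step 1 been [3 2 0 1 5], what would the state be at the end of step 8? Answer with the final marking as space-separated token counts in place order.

6 0 0 16 2

state after step 1 := [3 2 0 1 5]
step 2 (fire t3): [6 0 0 1 7]
step 3 (fire t2): [6 0 0 4 6]
step 4 (fire t1): [6 0 0 4 6]
step 5 (fire t2): [6 0 0 7 5]
step 6 (fire t2): [6 0 0 10 4]
step 7 (fire t2): [6 0 0 13 3]
step 8 (fire t2): [6 0 0 16 2]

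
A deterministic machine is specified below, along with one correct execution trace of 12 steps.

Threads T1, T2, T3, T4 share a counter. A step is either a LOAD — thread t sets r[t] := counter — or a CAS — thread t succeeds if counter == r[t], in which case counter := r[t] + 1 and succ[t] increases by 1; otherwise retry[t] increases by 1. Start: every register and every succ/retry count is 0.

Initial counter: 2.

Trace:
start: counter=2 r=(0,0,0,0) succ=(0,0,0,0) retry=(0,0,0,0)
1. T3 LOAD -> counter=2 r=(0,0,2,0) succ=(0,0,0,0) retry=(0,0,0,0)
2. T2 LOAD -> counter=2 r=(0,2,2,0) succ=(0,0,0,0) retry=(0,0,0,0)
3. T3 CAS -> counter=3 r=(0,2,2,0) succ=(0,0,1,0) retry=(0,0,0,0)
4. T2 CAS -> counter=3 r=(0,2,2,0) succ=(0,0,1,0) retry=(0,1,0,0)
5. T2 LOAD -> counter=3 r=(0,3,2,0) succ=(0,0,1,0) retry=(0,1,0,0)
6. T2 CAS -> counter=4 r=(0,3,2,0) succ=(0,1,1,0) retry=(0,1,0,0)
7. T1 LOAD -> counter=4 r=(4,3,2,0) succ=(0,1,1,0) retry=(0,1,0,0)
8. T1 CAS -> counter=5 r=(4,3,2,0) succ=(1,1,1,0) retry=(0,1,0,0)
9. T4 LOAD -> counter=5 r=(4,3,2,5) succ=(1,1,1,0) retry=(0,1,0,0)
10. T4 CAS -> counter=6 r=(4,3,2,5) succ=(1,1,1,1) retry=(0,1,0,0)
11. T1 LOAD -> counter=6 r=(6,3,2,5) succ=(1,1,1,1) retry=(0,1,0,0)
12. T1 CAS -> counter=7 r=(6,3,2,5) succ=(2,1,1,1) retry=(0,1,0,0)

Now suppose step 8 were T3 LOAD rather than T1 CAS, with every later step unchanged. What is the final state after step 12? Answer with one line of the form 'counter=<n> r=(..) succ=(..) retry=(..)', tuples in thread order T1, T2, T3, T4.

(re-executing from step 8 with the substitution; state before step 8: counter=4 r=(4,3,2,0) succ=(0,1,1,0) retry=(0,1,0,0))
8. T3 LOAD -> counter=4 r=(4,3,4,0) succ=(0,1,1,0) retry=(0,1,0,0)
9. T4 LOAD -> counter=4 r=(4,3,4,4) succ=(0,1,1,0) retry=(0,1,0,0)
10. T4 CAS -> counter=5 r=(4,3,4,4) succ=(0,1,1,1) retry=(0,1,0,0)
11. T1 LOAD -> counter=5 r=(5,3,4,4) succ=(0,1,1,1) retry=(0,1,0,0)
12. T1 CAS -> counter=6 r=(5,3,4,4) succ=(1,1,1,1) retry=(0,1,0,0)

counter=6 r=(5,3,4,4) succ=(1,1,1,1) retry=(0,1,0,0)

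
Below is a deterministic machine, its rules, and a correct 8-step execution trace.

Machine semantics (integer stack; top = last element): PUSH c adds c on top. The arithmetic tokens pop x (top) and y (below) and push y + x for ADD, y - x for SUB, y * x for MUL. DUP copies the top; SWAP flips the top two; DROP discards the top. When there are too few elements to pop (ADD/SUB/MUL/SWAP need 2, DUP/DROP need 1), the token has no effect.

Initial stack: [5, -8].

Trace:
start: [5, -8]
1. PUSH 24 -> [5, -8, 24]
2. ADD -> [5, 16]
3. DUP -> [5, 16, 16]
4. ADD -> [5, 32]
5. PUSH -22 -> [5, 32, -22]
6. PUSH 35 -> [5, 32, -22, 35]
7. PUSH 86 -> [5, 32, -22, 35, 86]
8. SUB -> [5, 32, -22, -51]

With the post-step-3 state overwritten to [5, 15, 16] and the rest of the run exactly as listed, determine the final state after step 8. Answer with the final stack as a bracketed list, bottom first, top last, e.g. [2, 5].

[5, 31, -22, -51]

state after step 3 := [5, 15, 16]
4. ADD -> [5, 31]
5. PUSH -22 -> [5, 31, -22]
6. PUSH 35 -> [5, 31, -22, 35]
7. PUSH 86 -> [5, 31, -22, 35, 86]
8. SUB -> [5, 31, -22, -51]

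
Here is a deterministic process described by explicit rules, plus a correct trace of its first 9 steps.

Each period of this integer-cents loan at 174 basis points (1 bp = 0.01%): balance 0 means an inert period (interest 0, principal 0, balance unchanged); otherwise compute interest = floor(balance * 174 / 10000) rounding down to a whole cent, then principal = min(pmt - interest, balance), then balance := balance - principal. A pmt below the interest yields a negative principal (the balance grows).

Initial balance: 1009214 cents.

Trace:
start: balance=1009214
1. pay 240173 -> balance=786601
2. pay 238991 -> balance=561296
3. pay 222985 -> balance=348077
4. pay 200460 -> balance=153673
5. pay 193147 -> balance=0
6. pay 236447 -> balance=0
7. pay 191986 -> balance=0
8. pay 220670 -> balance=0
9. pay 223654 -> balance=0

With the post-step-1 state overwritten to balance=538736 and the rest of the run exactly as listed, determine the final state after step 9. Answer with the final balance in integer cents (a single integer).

0

state after step 1 := balance=538736
2. pay 238991 -> balance=309119
3. pay 222985 -> balance=91512
4. pay 200460 -> balance=0
5. pay 193147 -> balance=0
6. pay 236447 -> balance=0
7. pay 191986 -> balance=0
8. pay 220670 -> balance=0
9. pay 223654 -> balance=0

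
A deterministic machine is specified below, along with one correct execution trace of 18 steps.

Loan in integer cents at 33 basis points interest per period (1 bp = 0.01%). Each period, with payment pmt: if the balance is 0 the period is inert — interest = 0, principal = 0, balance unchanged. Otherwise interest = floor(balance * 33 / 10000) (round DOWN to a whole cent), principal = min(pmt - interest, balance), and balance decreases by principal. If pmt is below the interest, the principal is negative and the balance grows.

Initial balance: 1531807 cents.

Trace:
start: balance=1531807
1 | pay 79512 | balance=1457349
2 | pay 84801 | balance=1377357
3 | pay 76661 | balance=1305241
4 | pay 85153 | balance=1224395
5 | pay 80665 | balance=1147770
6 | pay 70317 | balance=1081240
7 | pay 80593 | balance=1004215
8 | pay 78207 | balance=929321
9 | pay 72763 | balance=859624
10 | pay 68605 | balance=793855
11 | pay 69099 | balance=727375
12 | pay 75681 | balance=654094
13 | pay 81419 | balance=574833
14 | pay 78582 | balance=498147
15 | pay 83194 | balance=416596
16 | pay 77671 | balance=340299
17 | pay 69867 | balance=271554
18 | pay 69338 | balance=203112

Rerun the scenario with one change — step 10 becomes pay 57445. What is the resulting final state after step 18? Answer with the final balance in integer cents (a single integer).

214572

(re-executing from step 10 with the substitution; state before step 10: balance=859624)
10 | pay 57445 | balance=805015
11 | pay 69099 | balance=738572
12 | pay 75681 | balance=665328
13 | pay 81419 | balance=586104
14 | pay 78582 | balance=509456
15 | pay 83194 | balance=427943
16 | pay 77671 | balance=351684
17 | pay 69867 | balance=282977
18 | pay 69338 | balance=214572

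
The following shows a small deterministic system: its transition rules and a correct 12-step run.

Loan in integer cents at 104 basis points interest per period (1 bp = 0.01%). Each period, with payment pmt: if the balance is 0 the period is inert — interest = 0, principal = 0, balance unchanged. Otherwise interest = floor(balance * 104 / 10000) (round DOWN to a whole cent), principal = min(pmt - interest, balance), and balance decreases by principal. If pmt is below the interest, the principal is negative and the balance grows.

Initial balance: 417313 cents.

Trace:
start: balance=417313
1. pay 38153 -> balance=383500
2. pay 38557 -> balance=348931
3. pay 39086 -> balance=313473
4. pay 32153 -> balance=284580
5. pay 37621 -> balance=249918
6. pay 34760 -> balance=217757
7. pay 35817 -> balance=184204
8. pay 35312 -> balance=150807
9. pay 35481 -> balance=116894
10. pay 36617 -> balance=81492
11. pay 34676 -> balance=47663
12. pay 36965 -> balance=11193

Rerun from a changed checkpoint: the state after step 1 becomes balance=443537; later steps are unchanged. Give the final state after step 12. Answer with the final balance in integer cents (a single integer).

78466

state after step 1 := balance=443537
2. pay 38557 -> balance=409592
3. pay 39086 -> balance=374765
4. pay 32153 -> balance=346509
5. pay 37621 -> balance=312491
6. pay 34760 -> balance=280980
7. pay 35817 -> balance=248085
8. pay 35312 -> balance=215353
9. pay 35481 -> balance=182111
10. pay 36617 -> balance=147387
11. pay 34676 -> balance=114243
12. pay 36965 -> balance=78466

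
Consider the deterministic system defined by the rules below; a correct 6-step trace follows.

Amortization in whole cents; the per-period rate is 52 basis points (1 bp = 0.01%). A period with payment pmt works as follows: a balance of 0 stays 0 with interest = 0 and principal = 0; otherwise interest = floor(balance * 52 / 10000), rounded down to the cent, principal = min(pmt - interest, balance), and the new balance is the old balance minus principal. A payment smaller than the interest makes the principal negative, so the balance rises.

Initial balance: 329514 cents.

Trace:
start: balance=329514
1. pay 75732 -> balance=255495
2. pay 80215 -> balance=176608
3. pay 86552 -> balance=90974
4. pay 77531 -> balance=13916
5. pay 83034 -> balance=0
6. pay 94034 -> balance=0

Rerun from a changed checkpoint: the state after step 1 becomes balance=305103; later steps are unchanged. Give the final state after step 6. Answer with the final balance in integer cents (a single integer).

0

state after step 1 := balance=305103
2. pay 80215 -> balance=226474
3. pay 86552 -> balance=141099
4. pay 77531 -> balance=64301
5. pay 83034 -> balance=0
6. pay 94034 -> balance=0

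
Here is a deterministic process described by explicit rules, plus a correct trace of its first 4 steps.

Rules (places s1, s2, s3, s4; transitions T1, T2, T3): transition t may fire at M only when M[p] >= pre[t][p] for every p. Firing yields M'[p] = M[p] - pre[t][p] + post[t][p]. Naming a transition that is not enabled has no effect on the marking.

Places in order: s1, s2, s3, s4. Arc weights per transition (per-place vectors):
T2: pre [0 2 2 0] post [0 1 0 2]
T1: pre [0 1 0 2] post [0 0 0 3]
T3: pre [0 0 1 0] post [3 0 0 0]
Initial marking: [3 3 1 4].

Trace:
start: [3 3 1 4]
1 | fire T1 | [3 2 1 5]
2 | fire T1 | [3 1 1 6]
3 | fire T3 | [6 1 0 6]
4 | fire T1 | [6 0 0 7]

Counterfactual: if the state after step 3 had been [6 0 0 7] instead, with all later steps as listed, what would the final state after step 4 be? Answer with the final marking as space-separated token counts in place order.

6 0 0 7

state after step 3 := [6 0 0 7]
4 | fire T1 | [6 0 0 7]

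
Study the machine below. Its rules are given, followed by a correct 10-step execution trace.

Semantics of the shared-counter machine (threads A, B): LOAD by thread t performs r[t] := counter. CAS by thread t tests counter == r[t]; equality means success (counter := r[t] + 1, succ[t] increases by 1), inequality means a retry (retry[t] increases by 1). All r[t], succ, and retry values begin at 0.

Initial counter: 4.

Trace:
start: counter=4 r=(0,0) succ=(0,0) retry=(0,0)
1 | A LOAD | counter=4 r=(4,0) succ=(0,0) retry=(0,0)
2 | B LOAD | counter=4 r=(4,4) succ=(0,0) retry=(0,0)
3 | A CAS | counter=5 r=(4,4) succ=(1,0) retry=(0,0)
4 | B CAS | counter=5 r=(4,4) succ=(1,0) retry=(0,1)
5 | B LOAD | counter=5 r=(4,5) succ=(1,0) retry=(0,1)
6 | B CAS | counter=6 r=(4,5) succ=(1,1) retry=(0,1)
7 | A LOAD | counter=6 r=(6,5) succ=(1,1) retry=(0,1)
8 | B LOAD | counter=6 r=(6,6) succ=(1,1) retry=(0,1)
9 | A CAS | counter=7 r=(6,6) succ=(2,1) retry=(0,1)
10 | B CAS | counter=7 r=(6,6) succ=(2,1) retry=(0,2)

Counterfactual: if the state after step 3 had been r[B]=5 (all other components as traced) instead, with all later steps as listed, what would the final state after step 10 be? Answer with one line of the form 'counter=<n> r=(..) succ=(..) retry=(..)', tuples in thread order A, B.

state after step 3 := counter=5 r=(4,5) succ=(1,0) retry=(0,0)
4 | B CAS | counter=6 r=(4,5) succ=(1,1) retry=(0,0)
5 | B LOAD | counter=6 r=(4,6) succ=(1,1) retry=(0,0)
6 | B CAS | counter=7 r=(4,6) succ=(1,2) retry=(0,0)
7 | A LOAD | counter=7 r=(7,6) succ=(1,2) retry=(0,0)
8 | B LOAD | counter=7 r=(7,7) succ=(1,2) retry=(0,0)
9 | A CAS | counter=8 r=(7,7) succ=(2,2) retry=(0,0)
10 | B CAS | counter=8 r=(7,7) succ=(2,2) retry=(0,1)

counter=8 r=(7,7) succ=(2,2) retry=(0,1)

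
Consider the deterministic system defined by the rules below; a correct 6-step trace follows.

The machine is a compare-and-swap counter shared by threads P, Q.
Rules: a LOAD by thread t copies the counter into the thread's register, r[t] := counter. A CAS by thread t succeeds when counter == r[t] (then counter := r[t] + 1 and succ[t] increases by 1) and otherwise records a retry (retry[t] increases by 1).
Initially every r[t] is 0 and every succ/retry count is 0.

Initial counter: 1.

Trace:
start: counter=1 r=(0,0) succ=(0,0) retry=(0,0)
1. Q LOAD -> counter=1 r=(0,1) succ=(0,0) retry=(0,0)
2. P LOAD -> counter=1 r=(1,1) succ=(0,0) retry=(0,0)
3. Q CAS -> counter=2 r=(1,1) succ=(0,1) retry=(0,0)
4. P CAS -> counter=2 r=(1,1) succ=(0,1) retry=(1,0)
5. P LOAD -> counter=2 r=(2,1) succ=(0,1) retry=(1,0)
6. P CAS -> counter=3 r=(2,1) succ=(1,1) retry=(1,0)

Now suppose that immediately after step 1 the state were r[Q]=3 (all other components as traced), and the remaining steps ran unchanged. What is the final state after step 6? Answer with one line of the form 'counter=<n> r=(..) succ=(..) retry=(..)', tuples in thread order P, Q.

state after step 1 := counter=1 r=(0,3) succ=(0,0) retry=(0,0)
2. P LOAD -> counter=1 r=(1,3) succ=(0,0) retry=(0,0)
3. Q CAS -> counter=1 r=(1,3) succ=(0,0) retry=(0,1)
4. P CAS -> counter=2 r=(1,3) succ=(1,0) retry=(0,1)
5. P LOAD -> counter=2 r=(2,3) succ=(1,0) retry=(0,1)
6. P CAS -> counter=3 r=(2,3) succ=(2,0) retry=(0,1)

counter=3 r=(2,3) succ=(2,0) retry=(0,1)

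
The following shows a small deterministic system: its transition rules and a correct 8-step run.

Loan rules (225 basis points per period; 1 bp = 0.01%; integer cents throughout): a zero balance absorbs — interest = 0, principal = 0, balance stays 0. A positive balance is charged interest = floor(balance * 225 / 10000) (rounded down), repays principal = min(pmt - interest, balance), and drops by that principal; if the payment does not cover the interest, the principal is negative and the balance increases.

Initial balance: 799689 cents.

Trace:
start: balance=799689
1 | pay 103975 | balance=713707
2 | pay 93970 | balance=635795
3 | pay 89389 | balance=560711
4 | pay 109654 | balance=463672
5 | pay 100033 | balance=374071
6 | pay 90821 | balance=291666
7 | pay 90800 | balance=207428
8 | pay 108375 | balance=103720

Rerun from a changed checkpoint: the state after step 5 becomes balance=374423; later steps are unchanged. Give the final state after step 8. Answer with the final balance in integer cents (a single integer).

state after step 5 := balance=374423
6 | pay 90821 | balance=292026
7 | pay 90800 | balance=207796
8 | pay 108375 | balance=104096

104096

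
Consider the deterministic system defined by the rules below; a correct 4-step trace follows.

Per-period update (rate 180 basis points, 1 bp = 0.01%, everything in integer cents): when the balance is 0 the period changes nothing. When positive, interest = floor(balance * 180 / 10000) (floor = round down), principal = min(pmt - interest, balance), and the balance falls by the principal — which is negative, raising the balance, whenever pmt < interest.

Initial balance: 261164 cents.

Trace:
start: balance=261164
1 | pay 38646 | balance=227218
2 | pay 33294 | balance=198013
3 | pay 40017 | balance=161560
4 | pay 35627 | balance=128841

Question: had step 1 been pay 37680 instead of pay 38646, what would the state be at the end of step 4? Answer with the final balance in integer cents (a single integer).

129860

(re-executing from step 1 with the substitution; state before step 1: balance=261164)
1 | pay 37680 | balance=228184
2 | pay 33294 | balance=198997
3 | pay 40017 | balance=162561
4 | pay 35627 | balance=129860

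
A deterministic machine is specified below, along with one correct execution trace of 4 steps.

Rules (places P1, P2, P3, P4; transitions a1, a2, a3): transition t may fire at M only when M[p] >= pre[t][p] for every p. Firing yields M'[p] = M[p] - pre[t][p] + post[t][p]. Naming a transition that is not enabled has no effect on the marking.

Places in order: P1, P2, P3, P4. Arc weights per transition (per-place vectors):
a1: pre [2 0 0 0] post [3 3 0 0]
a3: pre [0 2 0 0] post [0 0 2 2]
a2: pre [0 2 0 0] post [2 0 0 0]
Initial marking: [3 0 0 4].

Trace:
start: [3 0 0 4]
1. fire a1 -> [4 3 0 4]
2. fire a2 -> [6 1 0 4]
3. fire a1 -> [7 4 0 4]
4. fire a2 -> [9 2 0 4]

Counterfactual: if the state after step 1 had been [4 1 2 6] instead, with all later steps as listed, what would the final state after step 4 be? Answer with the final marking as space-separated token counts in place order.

7 2 2 6

state after step 1 := [4 1 2 6]
2. fire a2 -> [4 1 2 6]
3. fire a1 -> [5 4 2 6]
4. fire a2 -> [7 2 2 6]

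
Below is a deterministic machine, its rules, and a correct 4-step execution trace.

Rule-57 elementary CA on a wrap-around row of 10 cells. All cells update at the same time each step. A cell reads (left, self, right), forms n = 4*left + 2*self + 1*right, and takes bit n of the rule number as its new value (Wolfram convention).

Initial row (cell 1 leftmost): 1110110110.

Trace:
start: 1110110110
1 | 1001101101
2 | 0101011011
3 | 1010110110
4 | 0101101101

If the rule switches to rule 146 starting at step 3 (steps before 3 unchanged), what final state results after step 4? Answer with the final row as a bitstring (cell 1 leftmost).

0000000000

(re-executing steps 3..4 under rule 146; state before step 3: 0101011011)
3 | 0000000000
4 | 0000000000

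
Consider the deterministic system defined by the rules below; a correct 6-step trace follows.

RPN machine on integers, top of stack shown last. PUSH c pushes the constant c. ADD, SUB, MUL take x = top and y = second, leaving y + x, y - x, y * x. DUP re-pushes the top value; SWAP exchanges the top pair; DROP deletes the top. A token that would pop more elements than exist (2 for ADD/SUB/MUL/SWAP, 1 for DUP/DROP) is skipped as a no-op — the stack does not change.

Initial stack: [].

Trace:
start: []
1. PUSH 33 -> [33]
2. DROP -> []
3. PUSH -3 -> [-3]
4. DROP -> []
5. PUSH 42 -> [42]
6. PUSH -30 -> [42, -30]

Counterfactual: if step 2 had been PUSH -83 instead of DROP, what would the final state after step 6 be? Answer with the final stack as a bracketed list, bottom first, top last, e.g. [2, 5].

[33, -83, 42, -30]

(re-executing from step 2 with the substitution; state before step 2: [33])
2. PUSH -83 -> [33, -83]
3. PUSH -3 -> [33, -83, -3]
4. DROP -> [33, -83]
5. PUSH 42 -> [33, -83, 42]
6. PUSH -30 -> [33, -83, 42, -30]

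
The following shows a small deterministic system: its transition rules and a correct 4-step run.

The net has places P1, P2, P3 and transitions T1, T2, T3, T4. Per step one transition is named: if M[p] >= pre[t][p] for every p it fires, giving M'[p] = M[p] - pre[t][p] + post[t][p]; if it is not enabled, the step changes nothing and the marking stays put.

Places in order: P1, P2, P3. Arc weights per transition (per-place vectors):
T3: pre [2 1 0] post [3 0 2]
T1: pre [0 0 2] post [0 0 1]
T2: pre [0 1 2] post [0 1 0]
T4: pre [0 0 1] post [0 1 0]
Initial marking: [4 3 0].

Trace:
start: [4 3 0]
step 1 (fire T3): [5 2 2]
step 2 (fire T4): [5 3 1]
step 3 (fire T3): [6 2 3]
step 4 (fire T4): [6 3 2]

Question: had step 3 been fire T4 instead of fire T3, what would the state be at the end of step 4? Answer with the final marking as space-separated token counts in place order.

(re-executing from step 3 with the substitution; state before step 3: [5 3 1])
step 3 (fire T4): [5 4 0]
step 4 (fire T4): [5 4 0]

5 4 0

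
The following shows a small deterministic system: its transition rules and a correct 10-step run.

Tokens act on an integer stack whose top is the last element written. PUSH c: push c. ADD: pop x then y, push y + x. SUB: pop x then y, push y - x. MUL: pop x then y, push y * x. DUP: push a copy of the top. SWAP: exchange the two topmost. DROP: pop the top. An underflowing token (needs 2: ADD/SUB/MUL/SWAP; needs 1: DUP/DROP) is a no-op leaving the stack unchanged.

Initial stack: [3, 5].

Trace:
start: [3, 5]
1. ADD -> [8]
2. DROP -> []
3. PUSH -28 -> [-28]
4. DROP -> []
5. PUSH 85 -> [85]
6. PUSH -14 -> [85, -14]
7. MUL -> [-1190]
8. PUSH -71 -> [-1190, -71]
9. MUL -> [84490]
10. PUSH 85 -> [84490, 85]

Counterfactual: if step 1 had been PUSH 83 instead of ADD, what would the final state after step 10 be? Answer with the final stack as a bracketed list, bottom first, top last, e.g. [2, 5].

(re-executing from step 1 with the substitution; state before step 1: [3, 5])
1. PUSH 83 -> [3, 5, 83]
2. DROP -> [3, 5]
3. PUSH -28 -> [3, 5, -28]
4. DROP -> [3, 5]
5. PUSH 85 -> [3, 5, 85]
6. PUSH -14 -> [3, 5, 85, -14]
7. MUL -> [3, 5, -1190]
8. PUSH -71 -> [3, 5, -1190, -71]
9. MUL -> [3, 5, 84490]
10. PUSH 85 -> [3, 5, 84490, 85]

[3, 5, 84490, 85]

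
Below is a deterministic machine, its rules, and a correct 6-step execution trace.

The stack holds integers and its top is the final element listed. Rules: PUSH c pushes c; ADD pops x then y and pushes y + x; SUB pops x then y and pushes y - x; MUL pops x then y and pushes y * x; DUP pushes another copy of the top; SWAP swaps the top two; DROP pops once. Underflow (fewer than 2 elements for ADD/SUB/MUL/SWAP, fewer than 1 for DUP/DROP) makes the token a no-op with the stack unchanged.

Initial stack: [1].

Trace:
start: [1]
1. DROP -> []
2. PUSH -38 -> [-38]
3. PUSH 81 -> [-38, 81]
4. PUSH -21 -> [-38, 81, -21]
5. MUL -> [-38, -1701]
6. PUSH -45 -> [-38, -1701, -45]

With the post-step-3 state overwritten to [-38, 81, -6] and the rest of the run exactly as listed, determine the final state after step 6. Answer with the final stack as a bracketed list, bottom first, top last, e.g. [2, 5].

state after step 3 := [-38, 81, -6]
4. PUSH -21 -> [-38, 81, -6, -21]
5. MUL -> [-38, 81, 126]
6. PUSH -45 -> [-38, 81, 126, -45]

[-38, 81, 126, -45]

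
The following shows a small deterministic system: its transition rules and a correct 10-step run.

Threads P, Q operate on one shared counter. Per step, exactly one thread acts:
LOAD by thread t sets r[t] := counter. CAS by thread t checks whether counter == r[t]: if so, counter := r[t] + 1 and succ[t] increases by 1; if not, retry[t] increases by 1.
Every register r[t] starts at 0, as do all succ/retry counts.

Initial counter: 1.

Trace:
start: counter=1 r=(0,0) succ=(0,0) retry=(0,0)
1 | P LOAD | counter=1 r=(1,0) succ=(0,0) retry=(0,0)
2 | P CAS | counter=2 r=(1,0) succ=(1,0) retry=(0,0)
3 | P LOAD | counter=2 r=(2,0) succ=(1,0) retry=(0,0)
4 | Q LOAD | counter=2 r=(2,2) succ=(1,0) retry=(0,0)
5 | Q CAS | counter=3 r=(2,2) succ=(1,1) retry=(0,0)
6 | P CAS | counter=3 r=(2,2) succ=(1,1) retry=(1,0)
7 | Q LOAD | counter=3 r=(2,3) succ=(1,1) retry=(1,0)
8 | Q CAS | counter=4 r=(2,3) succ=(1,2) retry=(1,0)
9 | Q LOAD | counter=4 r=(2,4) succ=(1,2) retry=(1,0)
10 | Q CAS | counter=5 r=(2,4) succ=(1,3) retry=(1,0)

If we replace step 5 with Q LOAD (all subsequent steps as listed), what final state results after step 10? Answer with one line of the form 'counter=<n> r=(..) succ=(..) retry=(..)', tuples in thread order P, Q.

(re-executing from step 5 with the substitution; state before step 5: counter=2 r=(2,2) succ=(1,0) retry=(0,0))
5 | Q LOAD | counter=2 r=(2,2) succ=(1,0) retry=(0,0)
6 | P CAS | counter=3 r=(2,2) succ=(2,0) retry=(0,0)
7 | Q LOAD | counter=3 r=(2,3) succ=(2,0) retry=(0,0)
8 | Q CAS | counter=4 r=(2,3) succ=(2,1) retry=(0,0)
9 | Q LOAD | counter=4 r=(2,4) succ=(2,1) retry=(0,0)
10 | Q CAS | counter=5 r=(2,4) succ=(2,2) retry=(0,0)

counter=5 r=(2,4) succ=(2,2) retry=(0,0)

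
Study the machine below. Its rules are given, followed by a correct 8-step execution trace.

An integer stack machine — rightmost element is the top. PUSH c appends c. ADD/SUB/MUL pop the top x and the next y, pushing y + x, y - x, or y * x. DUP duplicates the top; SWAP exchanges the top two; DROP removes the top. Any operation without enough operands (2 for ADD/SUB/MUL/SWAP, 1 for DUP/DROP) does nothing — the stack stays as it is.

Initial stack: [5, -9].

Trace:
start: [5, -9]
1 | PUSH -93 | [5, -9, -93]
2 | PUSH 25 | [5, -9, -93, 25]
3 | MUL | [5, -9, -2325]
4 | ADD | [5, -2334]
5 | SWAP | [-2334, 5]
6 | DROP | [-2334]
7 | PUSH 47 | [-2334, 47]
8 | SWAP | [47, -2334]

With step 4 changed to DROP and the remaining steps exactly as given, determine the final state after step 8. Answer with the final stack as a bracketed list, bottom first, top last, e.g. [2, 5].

(re-executing from step 4 with the substitution; state before step 4: [5, -9, -2325])
4 | DROP | [5, -9]
5 | SWAP | [-9, 5]
6 | DROP | [-9]
7 | PUSH 47 | [-9, 47]
8 | SWAP | [47, -9]

[47, -9]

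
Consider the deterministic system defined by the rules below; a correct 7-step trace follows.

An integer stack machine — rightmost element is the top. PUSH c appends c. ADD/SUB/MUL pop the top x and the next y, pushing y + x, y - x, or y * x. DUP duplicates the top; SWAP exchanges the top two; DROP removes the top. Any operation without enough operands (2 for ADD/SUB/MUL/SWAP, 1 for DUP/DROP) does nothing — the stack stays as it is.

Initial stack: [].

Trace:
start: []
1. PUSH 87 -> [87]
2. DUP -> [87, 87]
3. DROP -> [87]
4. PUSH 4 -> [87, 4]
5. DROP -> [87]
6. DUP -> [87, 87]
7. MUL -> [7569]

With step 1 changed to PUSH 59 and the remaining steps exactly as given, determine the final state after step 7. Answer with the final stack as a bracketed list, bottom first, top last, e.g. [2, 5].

(re-executing from step 1 with the substitution; state before step 1: [])
1. PUSH 59 -> [59]
2. DUP -> [59, 59]
3. DROP -> [59]
4. PUSH 4 -> [59, 4]
5. DROP -> [59]
6. DUP -> [59, 59]
7. MUL -> [3481]

[3481]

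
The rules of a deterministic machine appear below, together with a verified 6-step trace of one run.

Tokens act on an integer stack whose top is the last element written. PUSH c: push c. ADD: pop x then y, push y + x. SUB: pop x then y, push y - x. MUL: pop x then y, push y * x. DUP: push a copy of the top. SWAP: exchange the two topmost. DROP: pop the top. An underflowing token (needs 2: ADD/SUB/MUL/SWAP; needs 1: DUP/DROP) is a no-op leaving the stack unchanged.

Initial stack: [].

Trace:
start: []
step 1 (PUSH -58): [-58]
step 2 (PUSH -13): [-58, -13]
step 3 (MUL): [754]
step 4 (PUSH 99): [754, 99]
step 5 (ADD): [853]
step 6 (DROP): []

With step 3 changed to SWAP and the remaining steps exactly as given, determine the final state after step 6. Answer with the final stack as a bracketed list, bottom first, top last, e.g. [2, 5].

(re-executing from step 3 with the substitution; state before step 3: [-58, -13])
step 3 (SWAP): [-13, -58]
step 4 (PUSH 99): [-13, -58, 99]
step 5 (ADD): [-13, 41]
step 6 (DROP): [-13]

[-13]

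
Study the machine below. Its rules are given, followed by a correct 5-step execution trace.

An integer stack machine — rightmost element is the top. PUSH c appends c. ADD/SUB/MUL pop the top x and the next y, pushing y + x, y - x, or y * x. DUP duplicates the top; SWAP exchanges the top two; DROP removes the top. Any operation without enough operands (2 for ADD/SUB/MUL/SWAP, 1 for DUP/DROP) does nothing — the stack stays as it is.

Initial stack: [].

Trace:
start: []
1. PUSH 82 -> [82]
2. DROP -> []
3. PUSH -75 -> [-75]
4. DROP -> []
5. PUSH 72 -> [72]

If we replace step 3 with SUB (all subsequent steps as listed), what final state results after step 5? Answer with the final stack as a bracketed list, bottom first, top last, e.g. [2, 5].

(re-executing from step 3 with the substitution; state before step 3: [])
3. SUB -> []
4. DROP -> []
5. PUSH 72 -> [72]

[72]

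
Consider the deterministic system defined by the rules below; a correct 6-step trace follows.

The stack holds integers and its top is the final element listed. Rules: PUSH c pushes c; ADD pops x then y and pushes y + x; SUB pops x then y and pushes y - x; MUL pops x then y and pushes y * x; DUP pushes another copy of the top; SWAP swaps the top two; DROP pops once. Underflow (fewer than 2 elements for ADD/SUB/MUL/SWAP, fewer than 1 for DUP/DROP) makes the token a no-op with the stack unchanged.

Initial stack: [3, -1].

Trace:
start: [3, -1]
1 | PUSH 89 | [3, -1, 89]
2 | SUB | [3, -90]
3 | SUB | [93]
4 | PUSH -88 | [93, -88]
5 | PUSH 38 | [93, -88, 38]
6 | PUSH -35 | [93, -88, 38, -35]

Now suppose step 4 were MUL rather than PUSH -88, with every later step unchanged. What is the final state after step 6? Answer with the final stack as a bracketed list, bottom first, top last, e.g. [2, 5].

[93, 38, -35]

(re-executing from step 4 with the substitution; state before step 4: [93])
4 | MUL | [93]
5 | PUSH 38 | [93, 38]
6 | PUSH -35 | [93, 38, -35]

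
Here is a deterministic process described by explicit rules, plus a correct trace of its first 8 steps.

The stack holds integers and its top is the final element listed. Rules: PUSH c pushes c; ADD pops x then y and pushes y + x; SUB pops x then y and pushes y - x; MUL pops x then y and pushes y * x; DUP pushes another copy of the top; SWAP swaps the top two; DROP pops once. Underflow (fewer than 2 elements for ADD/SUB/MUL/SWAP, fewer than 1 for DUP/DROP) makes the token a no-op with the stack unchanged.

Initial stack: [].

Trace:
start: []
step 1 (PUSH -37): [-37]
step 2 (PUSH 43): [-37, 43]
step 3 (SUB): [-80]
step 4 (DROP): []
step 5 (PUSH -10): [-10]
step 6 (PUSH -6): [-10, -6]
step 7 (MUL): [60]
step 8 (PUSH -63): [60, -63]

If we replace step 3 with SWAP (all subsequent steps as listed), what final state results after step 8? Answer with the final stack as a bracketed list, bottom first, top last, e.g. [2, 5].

(re-executing from step 3 with the substitution; state before step 3: [-37, 43])
step 3 (SWAP): [43, -37]
step 4 (DROP): [43]
step 5 (PUSH -10): [43, -10]
step 6 (PUSH -6): [43, -10, -6]
step 7 (MUL): [43, 60]
step 8 (PUSH -63): [43, 60, -63]

[43, 60, -63]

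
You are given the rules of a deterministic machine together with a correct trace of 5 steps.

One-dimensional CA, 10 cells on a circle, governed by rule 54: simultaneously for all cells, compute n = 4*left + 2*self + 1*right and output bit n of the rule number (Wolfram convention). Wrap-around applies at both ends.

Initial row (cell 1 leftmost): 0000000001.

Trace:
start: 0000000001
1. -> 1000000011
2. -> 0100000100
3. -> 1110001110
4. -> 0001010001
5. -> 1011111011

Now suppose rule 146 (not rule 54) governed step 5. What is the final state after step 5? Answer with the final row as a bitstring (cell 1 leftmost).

1010001010

(re-executing step 5 under rule 146; state before step 5: 0001010001)
5. -> 1010001010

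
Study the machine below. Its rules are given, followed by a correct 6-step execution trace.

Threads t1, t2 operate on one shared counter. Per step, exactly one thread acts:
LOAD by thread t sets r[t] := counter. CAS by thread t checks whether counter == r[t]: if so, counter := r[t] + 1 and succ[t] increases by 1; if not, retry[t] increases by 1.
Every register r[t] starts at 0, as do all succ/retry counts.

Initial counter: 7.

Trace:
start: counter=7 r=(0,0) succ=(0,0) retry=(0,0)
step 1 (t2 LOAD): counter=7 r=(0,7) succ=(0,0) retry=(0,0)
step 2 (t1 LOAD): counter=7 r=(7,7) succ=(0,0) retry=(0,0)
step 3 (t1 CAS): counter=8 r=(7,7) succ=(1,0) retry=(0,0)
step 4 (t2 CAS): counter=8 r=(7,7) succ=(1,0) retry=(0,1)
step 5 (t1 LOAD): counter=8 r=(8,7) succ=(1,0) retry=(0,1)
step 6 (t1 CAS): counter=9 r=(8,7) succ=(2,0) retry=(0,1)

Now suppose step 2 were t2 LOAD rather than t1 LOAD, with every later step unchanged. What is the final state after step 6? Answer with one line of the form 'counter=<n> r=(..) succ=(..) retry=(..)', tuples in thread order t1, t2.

(re-executing from step 2 with the substitution; state before step 2: counter=7 r=(0,7) succ=(0,0) retry=(0,0))
step 2 (t2 LOAD): counter=7 r=(0,7) succ=(0,0) retry=(0,0)
step 3 (t1 CAS): counter=7 r=(0,7) succ=(0,0) retry=(1,0)
step 4 (t2 CAS): counter=8 r=(0,7) succ=(0,1) retry=(1,0)
step 5 (t1 LOAD): counter=8 r=(8,7) succ=(0,1) retry=(1,0)
step 6 (t1 CAS): counter=9 r=(8,7) succ=(1,1) retry=(1,0)

counter=9 r=(8,7) succ=(1,1) retry=(1,0)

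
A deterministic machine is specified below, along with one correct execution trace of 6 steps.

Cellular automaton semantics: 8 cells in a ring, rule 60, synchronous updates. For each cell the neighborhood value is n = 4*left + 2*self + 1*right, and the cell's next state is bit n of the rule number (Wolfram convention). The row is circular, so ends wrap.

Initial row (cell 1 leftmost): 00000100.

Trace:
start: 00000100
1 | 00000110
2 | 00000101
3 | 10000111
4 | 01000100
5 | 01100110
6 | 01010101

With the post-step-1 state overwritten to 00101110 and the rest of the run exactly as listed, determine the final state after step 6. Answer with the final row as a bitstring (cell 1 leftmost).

state after step 1 := 00101110
2 | 00111001
3 | 10100101
4 | 01110111
5 | 11001100
6 | 10101010

10101010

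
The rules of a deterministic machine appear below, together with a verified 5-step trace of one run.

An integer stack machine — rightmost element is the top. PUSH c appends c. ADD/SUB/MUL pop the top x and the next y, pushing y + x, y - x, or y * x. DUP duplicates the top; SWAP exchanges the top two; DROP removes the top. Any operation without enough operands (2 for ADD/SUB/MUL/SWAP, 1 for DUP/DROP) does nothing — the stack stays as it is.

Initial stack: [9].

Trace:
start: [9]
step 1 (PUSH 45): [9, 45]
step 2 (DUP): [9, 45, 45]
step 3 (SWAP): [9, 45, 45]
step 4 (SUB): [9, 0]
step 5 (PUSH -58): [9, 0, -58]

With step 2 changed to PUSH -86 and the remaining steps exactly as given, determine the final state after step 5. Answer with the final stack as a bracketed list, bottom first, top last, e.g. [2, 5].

(re-executing from step 2 with the substitution; state before step 2: [9, 45])
step 2 (PUSH -86): [9, 45, -86]
step 3 (SWAP): [9, -86, 45]
step 4 (SUB): [9, -131]
step 5 (PUSH -58): [9, -131, -58]

[9, -131, -58]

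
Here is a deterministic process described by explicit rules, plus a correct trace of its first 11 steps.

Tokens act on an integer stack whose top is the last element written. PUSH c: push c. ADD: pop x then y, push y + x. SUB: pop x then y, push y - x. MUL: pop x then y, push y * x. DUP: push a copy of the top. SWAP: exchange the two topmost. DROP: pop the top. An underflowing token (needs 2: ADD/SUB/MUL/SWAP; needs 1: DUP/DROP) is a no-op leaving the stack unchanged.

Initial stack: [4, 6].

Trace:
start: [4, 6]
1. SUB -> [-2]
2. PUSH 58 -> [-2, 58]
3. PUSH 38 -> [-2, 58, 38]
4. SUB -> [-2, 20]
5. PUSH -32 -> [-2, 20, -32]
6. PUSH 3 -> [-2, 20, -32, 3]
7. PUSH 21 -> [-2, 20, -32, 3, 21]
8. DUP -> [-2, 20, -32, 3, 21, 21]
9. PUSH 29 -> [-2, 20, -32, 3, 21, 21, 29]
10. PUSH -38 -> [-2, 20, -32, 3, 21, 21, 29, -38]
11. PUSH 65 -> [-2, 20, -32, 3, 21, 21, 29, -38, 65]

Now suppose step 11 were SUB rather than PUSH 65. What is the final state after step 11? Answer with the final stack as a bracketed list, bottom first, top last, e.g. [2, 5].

[-2, 20, -32, 3, 21, 21, 67]

(re-executing from step 11 with the substitution; state before step 11: [-2, 20, -32, 3, 21, 21, 29, -38])
11. SUB -> [-2, 20, -32, 3, 21, 21, 67]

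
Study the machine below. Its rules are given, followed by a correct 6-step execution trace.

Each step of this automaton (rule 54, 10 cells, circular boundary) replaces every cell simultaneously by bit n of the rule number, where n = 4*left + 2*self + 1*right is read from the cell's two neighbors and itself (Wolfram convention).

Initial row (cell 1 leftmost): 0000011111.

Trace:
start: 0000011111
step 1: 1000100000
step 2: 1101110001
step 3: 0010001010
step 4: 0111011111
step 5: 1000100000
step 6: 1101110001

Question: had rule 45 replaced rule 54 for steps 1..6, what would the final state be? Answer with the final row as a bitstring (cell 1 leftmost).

(re-executing steps 1..6 under rule 45; state before step 1: 0000011111)
step 1: 0111010000
step 2: 0100110111
step 3: 1100101100
step 4: 1000111000
step 5: 1010100010
step 6: 1111101011

1111101011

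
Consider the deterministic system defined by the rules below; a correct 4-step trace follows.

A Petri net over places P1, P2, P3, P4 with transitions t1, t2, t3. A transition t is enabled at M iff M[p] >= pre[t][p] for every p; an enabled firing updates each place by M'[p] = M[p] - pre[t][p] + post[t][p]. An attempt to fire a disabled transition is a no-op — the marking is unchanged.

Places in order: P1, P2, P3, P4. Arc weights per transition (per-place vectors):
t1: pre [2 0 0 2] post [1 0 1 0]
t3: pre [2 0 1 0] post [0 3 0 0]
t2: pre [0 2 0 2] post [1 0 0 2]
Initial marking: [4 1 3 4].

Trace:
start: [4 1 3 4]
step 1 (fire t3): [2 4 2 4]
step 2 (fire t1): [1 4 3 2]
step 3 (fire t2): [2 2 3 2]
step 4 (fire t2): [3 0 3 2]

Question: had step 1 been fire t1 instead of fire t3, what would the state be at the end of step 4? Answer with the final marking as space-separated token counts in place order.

2 1 5 0

(re-executing from step 1 with the substitution; state before step 1: [4 1 3 4])
step 1 (fire t1): [3 1 4 2]
step 2 (fire t1): [2 1 5 0]
step 3 (fire t2): [2 1 5 0]
step 4 (fire t2): [2 1 5 0]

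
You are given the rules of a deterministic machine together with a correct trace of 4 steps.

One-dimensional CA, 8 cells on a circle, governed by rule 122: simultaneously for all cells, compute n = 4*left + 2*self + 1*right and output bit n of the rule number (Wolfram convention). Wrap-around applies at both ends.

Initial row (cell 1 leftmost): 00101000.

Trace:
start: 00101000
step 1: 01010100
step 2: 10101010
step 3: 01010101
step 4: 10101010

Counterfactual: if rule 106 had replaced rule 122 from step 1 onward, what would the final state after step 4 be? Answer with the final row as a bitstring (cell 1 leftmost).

10000010

(re-executing steps 1..4 under rule 106; state before step 1: 00101000)
step 1: 01010000
step 2: 10100000
step 3: 01000001
step 4: 10000010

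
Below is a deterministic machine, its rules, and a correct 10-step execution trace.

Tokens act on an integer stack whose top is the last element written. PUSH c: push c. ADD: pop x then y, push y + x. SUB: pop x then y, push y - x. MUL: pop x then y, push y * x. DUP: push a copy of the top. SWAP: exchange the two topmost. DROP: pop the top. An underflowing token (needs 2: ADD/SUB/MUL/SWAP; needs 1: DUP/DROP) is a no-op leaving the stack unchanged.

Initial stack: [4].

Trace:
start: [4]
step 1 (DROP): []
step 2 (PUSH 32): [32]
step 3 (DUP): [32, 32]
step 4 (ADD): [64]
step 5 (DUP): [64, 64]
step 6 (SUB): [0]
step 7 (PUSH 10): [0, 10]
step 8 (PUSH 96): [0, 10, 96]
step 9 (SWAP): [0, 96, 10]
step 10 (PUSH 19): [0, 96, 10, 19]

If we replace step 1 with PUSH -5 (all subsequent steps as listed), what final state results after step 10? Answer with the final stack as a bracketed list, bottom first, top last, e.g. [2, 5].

[4, -5, 0, 96, 10, 19]

(re-executing from step 1 with the substitution; state before step 1: [4])
step 1 (PUSH -5): [4, -5]
step 2 (PUSH 32): [4, -5, 32]
step 3 (DUP): [4, -5, 32, 32]
step 4 (ADD): [4, -5, 64]
step 5 (DUP): [4, -5, 64, 64]
step 6 (SUB): [4, -5, 0]
step 7 (PUSH 10): [4, -5, 0, 10]
step 8 (PUSH 96): [4, -5, 0, 10, 96]
step 9 (SWAP): [4, -5, 0, 96, 10]
step 10 (PUSH 19): [4, -5, 0, 96, 10, 19]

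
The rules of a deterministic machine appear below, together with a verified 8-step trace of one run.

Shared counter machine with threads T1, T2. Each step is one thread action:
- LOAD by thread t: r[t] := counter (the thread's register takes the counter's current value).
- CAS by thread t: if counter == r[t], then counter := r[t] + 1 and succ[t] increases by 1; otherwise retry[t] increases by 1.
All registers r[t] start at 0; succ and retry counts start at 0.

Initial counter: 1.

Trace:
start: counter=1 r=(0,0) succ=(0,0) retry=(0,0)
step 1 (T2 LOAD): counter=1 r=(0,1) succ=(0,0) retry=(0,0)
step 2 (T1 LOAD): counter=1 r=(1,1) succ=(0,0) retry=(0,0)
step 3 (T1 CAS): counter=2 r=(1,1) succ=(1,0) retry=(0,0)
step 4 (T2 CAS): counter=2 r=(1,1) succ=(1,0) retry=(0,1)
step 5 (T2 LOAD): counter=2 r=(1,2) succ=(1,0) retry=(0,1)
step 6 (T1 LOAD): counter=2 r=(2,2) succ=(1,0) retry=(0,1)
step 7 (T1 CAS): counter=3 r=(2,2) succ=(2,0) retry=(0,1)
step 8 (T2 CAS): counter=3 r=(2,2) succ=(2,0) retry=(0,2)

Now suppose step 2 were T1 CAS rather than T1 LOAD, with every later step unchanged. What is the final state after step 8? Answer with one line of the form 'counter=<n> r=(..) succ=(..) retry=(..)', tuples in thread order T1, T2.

counter=3 r=(2,2) succ=(1,1) retry=(2,1)

(re-executing from step 2 with the substitution; state before step 2: counter=1 r=(0,1) succ=(0,0) retry=(0,0))
step 2 (T1 CAS): counter=1 r=(0,1) succ=(0,0) retry=(1,0)
step 3 (T1 CAS): counter=1 r=(0,1) succ=(0,0) retry=(2,0)
step 4 (T2 CAS): counter=2 r=(0,1) succ=(0,1) retry=(2,0)
step 5 (T2 LOAD): counter=2 r=(0,2) succ=(0,1) retry=(2,0)
step 6 (T1 LOAD): counter=2 r=(2,2) succ=(0,1) retry=(2,0)
step 7 (T1 CAS): counter=3 r=(2,2) succ=(1,1) retry=(2,0)
step 8 (T2 CAS): counter=3 r=(2,2) succ=(1,1) retry=(2,1)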